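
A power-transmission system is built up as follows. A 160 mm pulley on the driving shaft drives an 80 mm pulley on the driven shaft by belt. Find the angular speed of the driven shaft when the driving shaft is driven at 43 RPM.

belt 80/160 = 0.5 → 43/0.5 = 86 RPM

86 RPM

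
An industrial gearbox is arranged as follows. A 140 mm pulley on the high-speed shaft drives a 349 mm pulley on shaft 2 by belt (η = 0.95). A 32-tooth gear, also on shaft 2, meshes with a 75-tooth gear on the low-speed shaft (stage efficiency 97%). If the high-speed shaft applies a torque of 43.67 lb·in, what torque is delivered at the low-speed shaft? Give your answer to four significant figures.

After the belt (349/140): 43.67 × 2.4929 × 0.95 = 103.42 lb·in
After the gear mesh (75/32): 103.42 × 2.3438 × 0.97 = 235.12 lb·in

235.1 lb·in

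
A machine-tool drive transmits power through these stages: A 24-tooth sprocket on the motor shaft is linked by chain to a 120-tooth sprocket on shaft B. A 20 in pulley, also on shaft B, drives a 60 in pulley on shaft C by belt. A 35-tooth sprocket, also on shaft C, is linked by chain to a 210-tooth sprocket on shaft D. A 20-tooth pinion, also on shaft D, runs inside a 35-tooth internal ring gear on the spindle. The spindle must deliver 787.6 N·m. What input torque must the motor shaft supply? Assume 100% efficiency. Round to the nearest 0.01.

Overall ratio R = 5 × 3 × 6 × 1.75 = 157.5.
Input torque = output torque / R = 787.6 / 157.5 = 5.0006 N·m.

5.00 N·m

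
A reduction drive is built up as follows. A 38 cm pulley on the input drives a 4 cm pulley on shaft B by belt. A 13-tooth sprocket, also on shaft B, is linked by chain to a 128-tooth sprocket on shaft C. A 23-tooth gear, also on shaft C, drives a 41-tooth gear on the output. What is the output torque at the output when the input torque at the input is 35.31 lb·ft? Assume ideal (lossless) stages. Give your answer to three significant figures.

65.2 lb·ft

After the belt (4/38): 35.31 × 0.10526 = 3.7168 lb·ft
After the chain (128/13): 3.7168 × 9.8462 = 36.597 lb·ft
After the gear mesh (41/23): 36.597 × 1.7826 = 65.237 lb·ft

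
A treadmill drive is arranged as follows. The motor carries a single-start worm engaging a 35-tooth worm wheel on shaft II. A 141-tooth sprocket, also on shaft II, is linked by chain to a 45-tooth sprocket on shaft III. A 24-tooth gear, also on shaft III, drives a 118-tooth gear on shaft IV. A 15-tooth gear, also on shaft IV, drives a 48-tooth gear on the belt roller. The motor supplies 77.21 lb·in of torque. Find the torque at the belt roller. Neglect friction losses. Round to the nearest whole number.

13569 lb·in

worm 35/1 = 35 → τ = 77.21·35 = 2702.3 lb·in
chain 45/141 = 0.31915 → τ = 2702.3·0.31915 = 862.45 lb·in
gear mesh 118/24 = 4.9167 → τ = 862.45·4.9167 = 4240.4 lb·in
gear mesh 48/15 = 3.2 → τ = 4240.4·3.2 = 13569 lb·in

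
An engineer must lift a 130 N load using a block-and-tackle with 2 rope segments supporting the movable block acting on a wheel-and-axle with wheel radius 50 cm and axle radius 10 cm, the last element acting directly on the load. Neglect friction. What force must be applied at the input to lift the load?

Block-and-tackle MA = number of supporting rope parts = 2.
Wheel-and-axle MA = R/r = 50/10 = 5.
Combined ideal MA = 2 × 5 = 10.
Effort = load / MA = 130 / 10 = 13 N.

13 N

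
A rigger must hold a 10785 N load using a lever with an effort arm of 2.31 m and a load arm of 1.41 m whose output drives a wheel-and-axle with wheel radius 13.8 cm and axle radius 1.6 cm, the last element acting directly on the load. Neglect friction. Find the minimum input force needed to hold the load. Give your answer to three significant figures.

Lever MA = effort arm / load arm = 2.31/1.41 = 1.6383.
Wheel-and-axle MA = R/r = 13.8/1.6 = 8.625.
Combined ideal MA = 1.6383 × 8.625 = 14.13.
Effort = load / MA = 10785 / 14.13 = 763.25 N.

763 N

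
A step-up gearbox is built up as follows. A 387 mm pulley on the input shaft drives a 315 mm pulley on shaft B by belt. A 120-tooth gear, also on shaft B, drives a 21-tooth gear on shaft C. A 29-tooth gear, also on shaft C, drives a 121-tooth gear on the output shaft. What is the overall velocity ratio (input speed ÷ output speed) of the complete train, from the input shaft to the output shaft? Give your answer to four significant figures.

0.5943

Each stage contributes driven/driver: belt 315/387 = 0.81395, gear mesh 21/120 = 0.175, gear mesh 121/29 = 4.1724.
Overall: 0.81395 × 0.175 × 4.1724 = 0.59433.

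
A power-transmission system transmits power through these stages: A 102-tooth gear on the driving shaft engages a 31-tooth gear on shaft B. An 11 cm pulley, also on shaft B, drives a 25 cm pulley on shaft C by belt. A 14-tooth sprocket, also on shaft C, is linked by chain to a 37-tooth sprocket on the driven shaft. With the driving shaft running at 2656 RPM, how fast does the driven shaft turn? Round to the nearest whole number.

gear mesh 31/102 = 0.30392 → 2656/0.30392 = 8739.1 RPM
belt 25/11 = 2.2727 → 8739.1/2.2727 = 3845.2 RPM
chain 37/14 = 2.6429 → 3845.2/2.6429 = 1454.9 RPM

1455 RPM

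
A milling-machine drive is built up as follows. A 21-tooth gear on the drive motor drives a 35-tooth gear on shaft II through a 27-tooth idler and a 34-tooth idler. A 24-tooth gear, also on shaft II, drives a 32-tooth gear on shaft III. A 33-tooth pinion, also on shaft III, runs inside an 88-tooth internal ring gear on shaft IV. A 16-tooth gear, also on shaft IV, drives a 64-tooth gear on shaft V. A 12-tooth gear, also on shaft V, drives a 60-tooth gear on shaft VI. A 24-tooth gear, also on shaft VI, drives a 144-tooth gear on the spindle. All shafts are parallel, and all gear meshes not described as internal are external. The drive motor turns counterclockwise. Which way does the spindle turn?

the drive motor → shaft II: driver → idler → idler → driven is 3 external meshes, 3 reversals → CW.
shaft II → shaft III: external mesh, 1 reversal → CCW.
shaft III → shaft IV: internal mesh, same direction → CCW.
shaft IV → shaft V: external mesh, 1 reversal → CW.
shaft V → shaft VI: external mesh, 1 reversal → CCW.
shaft VI → the spindle: external mesh, 1 reversal → CW.
7 reversals in total — an odd number — so the spindle turns opposite to the drive motor.

clockwise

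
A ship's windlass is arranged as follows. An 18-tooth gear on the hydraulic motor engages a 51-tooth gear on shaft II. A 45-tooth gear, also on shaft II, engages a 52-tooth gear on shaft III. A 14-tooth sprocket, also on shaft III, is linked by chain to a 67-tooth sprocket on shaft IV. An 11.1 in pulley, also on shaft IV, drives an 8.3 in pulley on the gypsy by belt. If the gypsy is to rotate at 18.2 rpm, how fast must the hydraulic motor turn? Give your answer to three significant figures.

213 rpm

Overall ratio R = 2.8333 × 1.1556 × 4.7857 × 0.74775 = 11.716.
Required input speed = output speed × R = 18.2 × 11.716 = 213.24 rpm.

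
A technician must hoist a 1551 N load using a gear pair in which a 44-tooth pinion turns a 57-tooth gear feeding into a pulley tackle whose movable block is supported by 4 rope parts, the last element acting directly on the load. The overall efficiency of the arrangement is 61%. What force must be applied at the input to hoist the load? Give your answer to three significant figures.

491 N

Gear pair MA = 57/44 = 1.2955.
Block-and-tackle MA = number of supporting rope parts = 4.
Combined ideal MA = 1.2955 × 4 = 5.1818.
Actual MA = 5.1818 × 0.61 = 3.1609.
Effort = load / actual MA = 1551 / 3.1609 = 490.68 N.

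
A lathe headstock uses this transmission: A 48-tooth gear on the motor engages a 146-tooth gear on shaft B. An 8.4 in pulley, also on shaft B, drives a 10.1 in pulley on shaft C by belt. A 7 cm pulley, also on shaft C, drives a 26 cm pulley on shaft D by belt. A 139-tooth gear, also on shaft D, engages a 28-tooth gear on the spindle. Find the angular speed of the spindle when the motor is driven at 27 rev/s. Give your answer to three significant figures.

9.87 rev/s

the motor → shaft B (gear mesh, 146/48): 27 ÷ 3.0417 = 8.8767 rev/s
shaft B → shaft C (belt, 10.1/8.4): 8.8767 ÷ 1.2024 = 7.3826 rev/s
shaft C → shaft D (belt, 26/7): 7.3826 ÷ 3.7143 = 1.9876 rev/s
shaft D → the spindle (gear mesh, 28/139): 1.9876 ÷ 0.20144 = 9.8671 rev/s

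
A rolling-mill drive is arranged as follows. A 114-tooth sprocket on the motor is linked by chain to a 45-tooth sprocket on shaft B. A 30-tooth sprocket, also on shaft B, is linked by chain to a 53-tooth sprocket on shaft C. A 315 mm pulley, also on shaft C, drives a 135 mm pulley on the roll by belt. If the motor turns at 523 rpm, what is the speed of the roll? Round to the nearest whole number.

1750 rpm

Chain: ratio = 45/114 = 0.39474, so shaft B turns at 523 / 0.39474 = 1324.9 rpm.
Chain: ratio = 53/30 = 1.7667, so shaft C turns at 1324.9 / 1.7667 = 749.96 rpm.
Belt: ratio = 135/315 = 0.42857, so the roll turns at 749.96 / 0.42857 = 1749.9 rpm.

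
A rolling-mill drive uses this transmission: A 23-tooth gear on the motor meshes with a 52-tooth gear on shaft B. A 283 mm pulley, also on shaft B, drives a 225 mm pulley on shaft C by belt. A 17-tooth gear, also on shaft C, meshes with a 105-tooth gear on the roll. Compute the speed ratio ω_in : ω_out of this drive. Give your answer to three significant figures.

Each stage contributes driven/driver: gear mesh 52/23 = 2.2609, belt 225/283 = 0.79505, gear mesh 105/17 = 6.1765.
Overall: 2.2609 × 0.79505 × 6.1765 = 11.102.

11.1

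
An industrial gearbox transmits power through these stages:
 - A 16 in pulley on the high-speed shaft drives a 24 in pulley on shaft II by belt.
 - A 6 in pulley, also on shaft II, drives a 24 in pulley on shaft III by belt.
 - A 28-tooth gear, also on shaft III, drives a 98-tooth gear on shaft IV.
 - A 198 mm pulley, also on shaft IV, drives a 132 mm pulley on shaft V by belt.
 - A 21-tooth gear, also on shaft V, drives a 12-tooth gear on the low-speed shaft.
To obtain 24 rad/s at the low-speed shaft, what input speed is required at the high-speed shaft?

192 rad/s

Overall ratio R = 1.5 × 4 × 3.5 × 0.66667 × 0.57143 = 8.
Required input speed = output speed × R = 24 × 8 = 192 rad/s.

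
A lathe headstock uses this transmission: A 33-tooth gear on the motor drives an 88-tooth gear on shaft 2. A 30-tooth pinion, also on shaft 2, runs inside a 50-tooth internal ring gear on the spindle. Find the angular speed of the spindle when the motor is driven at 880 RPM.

198 RPM

gear mesh 88/33 = 2.6667 → 880/2.6667 = 330 RPM
internal gear 50/30 = 1.6667 → 330/1.6667 = 198 RPM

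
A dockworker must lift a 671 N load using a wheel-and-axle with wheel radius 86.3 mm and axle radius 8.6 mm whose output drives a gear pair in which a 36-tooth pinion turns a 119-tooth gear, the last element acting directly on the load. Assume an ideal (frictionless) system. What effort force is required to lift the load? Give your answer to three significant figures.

Wheel-and-axle MA = R/r = 86.3/8.6 = 10.035.
Gear pair MA = 119/36 = 3.3056.
Combined ideal MA = 10.035 × 3.3056 = 33.171.
Effort = load / MA = 671 / 33.171 = 20.229 N.

20.2 N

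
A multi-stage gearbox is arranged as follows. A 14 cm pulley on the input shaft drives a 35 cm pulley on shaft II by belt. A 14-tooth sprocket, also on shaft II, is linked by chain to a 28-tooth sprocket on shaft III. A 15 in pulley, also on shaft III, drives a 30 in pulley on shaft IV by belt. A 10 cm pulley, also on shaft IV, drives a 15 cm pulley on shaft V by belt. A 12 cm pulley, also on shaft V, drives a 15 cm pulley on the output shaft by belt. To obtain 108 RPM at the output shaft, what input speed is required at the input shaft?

Overall ratio R = 2.5 × 2 × 2 × 1.5 × 1.25 = 18.75.
Required input speed = output speed × R = 108 × 18.75 = 2025 RPM.

2025 RPM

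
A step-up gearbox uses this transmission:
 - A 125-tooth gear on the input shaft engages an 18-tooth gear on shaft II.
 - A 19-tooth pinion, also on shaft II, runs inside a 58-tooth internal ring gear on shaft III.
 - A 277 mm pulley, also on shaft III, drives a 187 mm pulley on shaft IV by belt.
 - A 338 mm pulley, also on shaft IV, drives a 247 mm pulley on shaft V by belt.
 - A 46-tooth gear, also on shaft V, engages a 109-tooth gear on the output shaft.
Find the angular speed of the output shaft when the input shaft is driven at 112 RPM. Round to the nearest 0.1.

the input shaft → shaft II (gear mesh, 18/125): 112 ÷ 0.144 = 777.78 RPM
shaft II → shaft III (internal gear, 58/19): 777.78 ÷ 3.0526 = 254.79 RPM
shaft III → shaft IV (belt, 187/277): 254.79 ÷ 0.67509 = 377.42 RPM
shaft IV → shaft V (belt, 247/338): 377.42 ÷ 0.73077 = 516.46 RPM
shaft V → the output shaft (gear mesh, 109/46): 516.46 ÷ 2.3696 = 217.96 RPM

218.0 RPM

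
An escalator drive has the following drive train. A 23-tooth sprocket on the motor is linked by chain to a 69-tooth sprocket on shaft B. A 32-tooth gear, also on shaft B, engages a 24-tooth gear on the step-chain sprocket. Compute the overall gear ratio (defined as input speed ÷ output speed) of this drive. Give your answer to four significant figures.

Each stage contributes driven/driver: chain 69/23 = 3, gear mesh 24/32 = 0.75.
Overall: 3 × 0.75 = 2.25.

2.250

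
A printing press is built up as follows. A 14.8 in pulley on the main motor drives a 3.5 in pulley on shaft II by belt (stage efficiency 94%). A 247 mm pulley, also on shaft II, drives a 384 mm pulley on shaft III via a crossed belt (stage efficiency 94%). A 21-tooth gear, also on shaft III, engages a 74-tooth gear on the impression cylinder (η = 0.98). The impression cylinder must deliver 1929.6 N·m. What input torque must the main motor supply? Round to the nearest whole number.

1720 N·m

Overall ratio R = 0.23649 × 1.5547 × 3.5238 = 1.2955; overall efficiency η = 0.94 × 0.94 × 0.98 = 0.8659.
Input torque = output torque / (R × η) = 1929.6 / (1.2955 × 0.8659) = 1720 N·m.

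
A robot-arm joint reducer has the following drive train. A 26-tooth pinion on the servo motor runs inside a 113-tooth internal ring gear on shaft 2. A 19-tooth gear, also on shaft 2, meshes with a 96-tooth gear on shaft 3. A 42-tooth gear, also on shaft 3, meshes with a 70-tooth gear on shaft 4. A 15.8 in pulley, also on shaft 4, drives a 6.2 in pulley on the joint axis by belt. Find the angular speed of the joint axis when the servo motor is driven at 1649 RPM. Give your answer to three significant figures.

115 RPM

Internal gear: ratio = 113/26 = 4.3462, so shaft 2 turns at 1649 / 4.3462 = 379.42 RPM.
Gear mesh: ratio = 96/19 = 5.0526, so shaft 3 turns at 379.42 / 5.0526 = 75.093 RPM.
Gear mesh: ratio = 70/42 = 1.6667, so shaft 4 turns at 75.093 / 1.6667 = 45.056 RPM.
Belt: ratio = 6.2/15.8 = 0.39241, so the joint axis turns at 45.056 / 0.39241 = 114.82 RPM.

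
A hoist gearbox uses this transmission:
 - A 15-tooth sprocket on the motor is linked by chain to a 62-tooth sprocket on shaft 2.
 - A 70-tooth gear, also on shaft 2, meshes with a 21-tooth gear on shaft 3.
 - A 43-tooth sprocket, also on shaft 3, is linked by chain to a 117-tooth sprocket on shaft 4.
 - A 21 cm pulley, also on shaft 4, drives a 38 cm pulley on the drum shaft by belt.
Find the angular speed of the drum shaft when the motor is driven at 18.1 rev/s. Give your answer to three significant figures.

chain 62/15 = 4.1333 → 18.1/4.1333 = 4.379 rev/s
gear mesh 21/70 = 0.3 → 4.379/0.3 = 14.597 rev/s
chain 117/43 = 2.7209 → 14.597/2.7209 = 5.3646 rev/s
belt 38/21 = 1.8095 → 5.3646/1.8095 = 2.9647 rev/s

2.96 rev/s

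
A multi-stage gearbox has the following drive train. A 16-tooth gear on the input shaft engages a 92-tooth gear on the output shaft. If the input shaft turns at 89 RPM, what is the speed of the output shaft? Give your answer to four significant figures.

15.48 RPM

gear mesh 92/16 = 5.75 → 89/5.75 = 15.478 RPM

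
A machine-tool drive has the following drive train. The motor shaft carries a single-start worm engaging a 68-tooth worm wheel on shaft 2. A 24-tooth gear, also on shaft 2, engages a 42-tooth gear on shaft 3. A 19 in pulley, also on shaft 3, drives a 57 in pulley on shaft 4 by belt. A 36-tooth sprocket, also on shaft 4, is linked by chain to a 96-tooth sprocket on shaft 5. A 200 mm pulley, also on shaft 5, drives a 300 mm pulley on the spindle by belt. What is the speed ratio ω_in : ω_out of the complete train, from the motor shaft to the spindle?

Each stage contributes driven/driver: worm 68/1 = 68, gear mesh 42/24 = 1.75, belt 57/19 = 3, chain 96/36 = 2.6667, belt 300/200 = 1.5.
Overall: 68 × 1.75 × 3 × 2.6667 × 1.5 = 1428.

1428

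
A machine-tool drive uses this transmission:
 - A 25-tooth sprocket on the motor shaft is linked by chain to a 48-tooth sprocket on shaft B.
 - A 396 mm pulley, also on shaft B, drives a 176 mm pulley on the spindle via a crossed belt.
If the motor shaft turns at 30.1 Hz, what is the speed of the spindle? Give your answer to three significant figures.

the motor shaft → shaft B (chain, 48/25): 30.1 ÷ 1.92 = 15.677 Hz
shaft B → the spindle (belt, 176/396): 15.677 ÷ 0.44444 = 35.273 Hz

35.3 Hz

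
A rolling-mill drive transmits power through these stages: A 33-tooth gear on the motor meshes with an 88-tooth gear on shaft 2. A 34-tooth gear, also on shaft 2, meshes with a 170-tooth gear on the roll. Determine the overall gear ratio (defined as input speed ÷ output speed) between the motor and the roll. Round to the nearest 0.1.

Each stage contributes driven/driver: gear mesh 88/33 = 2.6667, gear mesh 170/34 = 5.
Overall: 2.6667 × 5 = 13.333.

13.3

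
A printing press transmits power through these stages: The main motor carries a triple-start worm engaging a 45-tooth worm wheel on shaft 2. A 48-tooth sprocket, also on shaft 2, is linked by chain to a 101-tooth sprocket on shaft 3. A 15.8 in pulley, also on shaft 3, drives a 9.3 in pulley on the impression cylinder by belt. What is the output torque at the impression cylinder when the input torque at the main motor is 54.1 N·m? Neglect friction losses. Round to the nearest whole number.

1005 N·m

worm 45/3 = 15 → τ = 54.1·15 = 811.5 N·m
chain 101/48 = 2.1042 → τ = 811.5·2.1042 = 1707.5 N·m
belt 9.3/15.8 = 0.58861 → τ = 1707.5·0.58861 = 1005.1 N·m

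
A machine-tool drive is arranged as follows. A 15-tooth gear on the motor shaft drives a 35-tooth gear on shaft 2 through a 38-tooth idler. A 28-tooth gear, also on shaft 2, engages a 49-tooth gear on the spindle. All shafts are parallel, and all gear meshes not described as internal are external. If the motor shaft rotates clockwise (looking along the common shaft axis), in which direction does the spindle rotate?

the motor shaft → shaft 2: driver → idler → driven is 2 external meshes, 2 reversals → CW.
shaft 2 → the spindle: external mesh, 1 reversal → CCW.
3 reversals in total — an odd number — so the spindle turns opposite to the motor shaft.

counterclockwise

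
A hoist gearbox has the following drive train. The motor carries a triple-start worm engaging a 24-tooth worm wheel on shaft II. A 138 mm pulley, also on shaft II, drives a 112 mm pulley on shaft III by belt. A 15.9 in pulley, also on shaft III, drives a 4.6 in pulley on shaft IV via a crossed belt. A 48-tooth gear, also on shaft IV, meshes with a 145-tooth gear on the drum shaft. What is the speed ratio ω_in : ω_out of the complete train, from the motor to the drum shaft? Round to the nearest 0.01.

Each stage contributes driven/driver: worm 24/3 = 8, belt 112/138 = 0.81159, belt 4.6/15.9 = 0.28931, gear mesh 145/48 = 3.0208.
Overall: 8 × 0.81159 × 0.28931 × 3.0208 = 5.6744.

5.67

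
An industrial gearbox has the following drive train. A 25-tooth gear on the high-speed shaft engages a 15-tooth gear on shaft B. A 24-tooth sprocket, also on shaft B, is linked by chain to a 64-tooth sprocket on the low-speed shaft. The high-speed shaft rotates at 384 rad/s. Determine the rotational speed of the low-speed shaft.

240 rad/s

gear mesh 15/25 = 0.6 → 384/0.6 = 640 rad/s
chain 64/24 = 2.6667 → 640/2.6667 = 240 rad/s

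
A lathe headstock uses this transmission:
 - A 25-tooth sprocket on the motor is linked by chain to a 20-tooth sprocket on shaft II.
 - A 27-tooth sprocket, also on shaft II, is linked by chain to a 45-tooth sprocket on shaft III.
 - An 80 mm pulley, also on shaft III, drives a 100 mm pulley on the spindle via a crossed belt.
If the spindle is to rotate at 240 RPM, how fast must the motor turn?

Overall ratio R = 0.8 × 1.6667 × 1.25 = 1.6667.
Required input speed = output speed × R = 240 × 1.6667 = 400 RPM.

400 RPM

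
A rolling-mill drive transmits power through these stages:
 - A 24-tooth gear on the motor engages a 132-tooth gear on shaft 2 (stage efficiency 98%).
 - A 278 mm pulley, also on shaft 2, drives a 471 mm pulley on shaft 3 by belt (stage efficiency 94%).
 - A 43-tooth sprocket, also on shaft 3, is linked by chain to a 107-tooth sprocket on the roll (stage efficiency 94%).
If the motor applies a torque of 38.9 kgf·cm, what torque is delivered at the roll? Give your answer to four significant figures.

gear mesh 132/24 = 5.5 → τ = 38.9·5.5·0.98 = 209.67 kgf·cm
belt 471/278 = 1.6942 → τ = 209.67·1.6942·0.94 = 333.92 kgf·cm
chain 107/43 = 2.4884 → τ = 333.92·2.4884·0.94 = 781.06 kgf·cm

781.1 kgf·cm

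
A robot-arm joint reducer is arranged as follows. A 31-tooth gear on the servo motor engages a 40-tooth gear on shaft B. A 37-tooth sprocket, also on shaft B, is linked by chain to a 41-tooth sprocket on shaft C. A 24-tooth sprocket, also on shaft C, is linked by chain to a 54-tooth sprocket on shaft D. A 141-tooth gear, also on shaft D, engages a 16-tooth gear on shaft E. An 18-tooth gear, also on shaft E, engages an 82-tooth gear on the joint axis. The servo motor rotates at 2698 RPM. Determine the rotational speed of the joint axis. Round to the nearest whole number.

gear mesh 40/31 = 1.2903 → 2698/1.2903 = 2091 RPM
chain 41/37 = 1.1081 → 2091/1.1081 = 1887 RPM
chain 54/24 = 2.25 → 1887/2.25 = 838.65 RPM
gear mesh 16/141 = 0.11348 → 838.65/0.11348 = 7390.6 RPM
gear mesh 82/18 = 4.5556 → 7390.6/4.5556 = 1622.3 RPM

1622 RPM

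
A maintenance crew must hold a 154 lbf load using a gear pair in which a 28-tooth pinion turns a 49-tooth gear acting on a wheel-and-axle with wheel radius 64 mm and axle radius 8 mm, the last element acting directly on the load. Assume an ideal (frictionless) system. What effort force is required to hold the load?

Gear pair MA = 49/28 = 1.75.
Wheel-and-axle MA = R/r = 64/8 = 8.
Combined ideal MA = 1.75 × 8 = 14.
Effort = load / MA = 154 / 14 = 11 lbf.

11 lbf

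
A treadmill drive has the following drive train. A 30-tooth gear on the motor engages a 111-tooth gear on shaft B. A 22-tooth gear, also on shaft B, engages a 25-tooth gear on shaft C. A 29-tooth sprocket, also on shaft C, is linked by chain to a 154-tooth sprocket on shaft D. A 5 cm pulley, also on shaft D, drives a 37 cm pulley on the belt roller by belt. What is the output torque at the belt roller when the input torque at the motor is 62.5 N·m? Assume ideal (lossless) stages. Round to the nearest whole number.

gear mesh 111/30 = 3.7 → τ = 62.5·3.7 = 231.25 N·m
gear mesh 25/22 = 1.1364 → τ = 231.25·1.1364 = 262.78 N·m
chain 154/29 = 5.3103 → τ = 262.78·5.3103 = 1395.5 N·m
belt 37/5 = 7.4 → τ = 1395.5·7.4 = 10327 N·m

10327 N·m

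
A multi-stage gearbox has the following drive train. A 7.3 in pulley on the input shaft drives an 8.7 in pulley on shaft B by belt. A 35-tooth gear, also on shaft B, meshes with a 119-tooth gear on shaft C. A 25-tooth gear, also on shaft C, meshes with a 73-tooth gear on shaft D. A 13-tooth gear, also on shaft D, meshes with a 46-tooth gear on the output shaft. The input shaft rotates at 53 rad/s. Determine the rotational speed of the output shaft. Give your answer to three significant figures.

belt 8.7/7.3 = 1.1918 → 53/1.1918 = 44.471 rad/s
gear mesh 119/35 = 3.4 → 44.471/3.4 = 13.08 rad/s
gear mesh 73/25 = 2.92 → 13.08/2.92 = 4.4794 rad/s
gear mesh 46/13 = 3.5385 → 4.4794/3.5385 = 1.2659 rad/s

1.27 rad/s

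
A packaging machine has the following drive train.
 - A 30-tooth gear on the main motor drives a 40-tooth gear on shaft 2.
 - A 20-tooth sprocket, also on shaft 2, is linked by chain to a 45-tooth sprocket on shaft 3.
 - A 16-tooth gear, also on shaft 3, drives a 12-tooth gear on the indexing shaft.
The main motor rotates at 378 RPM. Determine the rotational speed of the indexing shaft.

168 RPM

gear mesh 40/30 = 1.3333 → 378/1.3333 = 283.5 RPM
chain 45/20 = 2.25 → 283.5/2.25 = 126 RPM
gear mesh 12/16 = 0.75 → 126/0.75 = 168 RPM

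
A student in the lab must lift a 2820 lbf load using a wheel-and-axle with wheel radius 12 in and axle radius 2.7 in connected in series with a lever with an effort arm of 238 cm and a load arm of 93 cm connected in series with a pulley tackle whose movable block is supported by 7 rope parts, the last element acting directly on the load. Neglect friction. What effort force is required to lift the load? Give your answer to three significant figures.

Wheel-and-axle MA = R/r = 12/2.7 = 4.4444.
Lever MA = effort arm / load arm = 238/93 = 2.5591.
Block-and-tackle MA = number of supporting rope parts = 7.
Combined ideal MA = 4.4444 × 2.5591 × 7 = 79.618.
Effort = load / MA = 2820 / 79.618 = 35.419 lbf.

35.4 lbf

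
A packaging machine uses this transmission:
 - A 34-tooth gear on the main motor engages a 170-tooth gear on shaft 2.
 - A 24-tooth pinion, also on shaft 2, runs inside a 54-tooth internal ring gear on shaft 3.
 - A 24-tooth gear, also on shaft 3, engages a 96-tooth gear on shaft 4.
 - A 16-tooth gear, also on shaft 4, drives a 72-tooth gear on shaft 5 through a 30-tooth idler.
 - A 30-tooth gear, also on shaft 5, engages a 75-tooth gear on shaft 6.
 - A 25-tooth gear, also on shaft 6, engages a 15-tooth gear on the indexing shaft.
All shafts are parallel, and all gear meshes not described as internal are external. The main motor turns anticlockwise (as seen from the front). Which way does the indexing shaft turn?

the main motor → shaft 2: external mesh, 1 reversal → CW.
shaft 2 → shaft 3: internal mesh, same direction → CW.
shaft 3 → shaft 4: external mesh, 1 reversal → CCW.
shaft 4 → shaft 5: driver → idler → driven is 2 external meshes, 2 reversals → CCW.
shaft 5 → shaft 6: external mesh, 1 reversal → CW.
shaft 6 → the indexing shaft: external mesh, 1 reversal → CCW.
6 reversals in total — an even number — so the indexing shaft turns the same way as the main motor.

anticlockwise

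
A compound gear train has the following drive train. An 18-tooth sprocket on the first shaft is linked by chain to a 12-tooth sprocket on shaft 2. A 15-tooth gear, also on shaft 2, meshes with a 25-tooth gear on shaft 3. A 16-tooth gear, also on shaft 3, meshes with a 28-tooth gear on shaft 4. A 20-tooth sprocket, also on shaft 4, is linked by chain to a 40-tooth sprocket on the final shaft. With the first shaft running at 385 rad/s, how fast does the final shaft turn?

the first shaft → shaft 2 (chain, 12/18): 385 ÷ 0.66667 = 577.5 rad/s
shaft 2 → shaft 3 (gear mesh, 25/15): 577.5 ÷ 1.6667 = 346.5 rad/s
shaft 3 → shaft 4 (gear mesh, 28/16): 346.5 ÷ 1.75 = 198 rad/s
shaft 4 → the final shaft (chain, 40/20): 198 ÷ 2 = 99 rad/s

99 rad/s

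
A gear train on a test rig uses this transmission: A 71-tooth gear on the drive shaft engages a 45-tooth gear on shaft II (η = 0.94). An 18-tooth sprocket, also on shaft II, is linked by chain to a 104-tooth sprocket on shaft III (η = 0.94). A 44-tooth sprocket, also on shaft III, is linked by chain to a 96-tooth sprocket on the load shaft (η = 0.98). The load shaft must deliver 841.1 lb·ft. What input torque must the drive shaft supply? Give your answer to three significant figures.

122 lb·ft

Overall ratio R = 0.6338 × 5.7778 × 2.1818 = 7.9898; overall efficiency η = 0.94 × 0.94 × 0.98 = 0.8659.
Input torque = output torque / (R × η) = 841.1 / (7.9898 × 0.8659) = 121.57 lb·ft.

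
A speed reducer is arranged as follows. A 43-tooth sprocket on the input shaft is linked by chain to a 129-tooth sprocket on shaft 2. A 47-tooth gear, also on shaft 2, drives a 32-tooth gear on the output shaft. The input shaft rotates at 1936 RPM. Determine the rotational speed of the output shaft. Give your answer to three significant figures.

948 RPM

chain 129/43 = 3 → 1936/3 = 645.33 RPM
gear mesh 32/47 = 0.68085 → 645.33/0.68085 = 947.83 RPM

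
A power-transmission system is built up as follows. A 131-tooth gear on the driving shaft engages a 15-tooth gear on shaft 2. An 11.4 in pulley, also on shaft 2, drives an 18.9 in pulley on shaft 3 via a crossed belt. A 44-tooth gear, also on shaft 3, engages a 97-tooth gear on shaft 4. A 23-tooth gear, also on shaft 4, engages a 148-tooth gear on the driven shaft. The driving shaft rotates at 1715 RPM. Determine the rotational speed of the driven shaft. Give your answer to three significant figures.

637 RPM

the driving shaft → shaft 2 (gear mesh, 15/131): 1715 ÷ 0.1145 = 14978 RPM
shaft 2 → shaft 3 (belt, 18.9/11.4): 14978 ÷ 1.6579 = 9034.1 RPM
shaft 3 → shaft 4 (gear mesh, 97/44): 9034.1 ÷ 2.2045 = 4098 RPM
shaft 4 → the driven shaft (gear mesh, 148/23): 4098 ÷ 6.4348 = 636.85 RPM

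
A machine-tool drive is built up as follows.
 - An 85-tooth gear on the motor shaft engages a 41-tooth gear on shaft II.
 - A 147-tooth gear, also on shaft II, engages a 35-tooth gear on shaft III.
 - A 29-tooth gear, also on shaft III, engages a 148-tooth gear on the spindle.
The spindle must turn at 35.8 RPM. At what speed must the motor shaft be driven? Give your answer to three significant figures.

Overall ratio R = 0.48235 × 0.2381 × 5.1034 = 0.58611.
Required input speed = output speed × R = 35.8 × 0.58611 = 20.983 RPM.

21.0 RPM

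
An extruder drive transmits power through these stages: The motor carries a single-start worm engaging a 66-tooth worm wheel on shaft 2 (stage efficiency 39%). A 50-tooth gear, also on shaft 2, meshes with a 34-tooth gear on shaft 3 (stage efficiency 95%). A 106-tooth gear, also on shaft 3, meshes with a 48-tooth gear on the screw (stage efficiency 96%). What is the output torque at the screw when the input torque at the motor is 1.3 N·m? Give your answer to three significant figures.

Worm: ratio = 66/1 = 66; torque at shaft 2 = 1.3 × 66 × 0.39 = 33.462 N·m.
Gear mesh: ratio = 34/50 = 0.68; torque at shaft 3 = 33.462 × 0.68 × 0.95 = 21.616 N·m.
Gear mesh: ratio = 48/106 = 0.45283; torque at the screw = 21.616 × 0.45283 × 0.96 = 9.397 N·m.

9.40 N·m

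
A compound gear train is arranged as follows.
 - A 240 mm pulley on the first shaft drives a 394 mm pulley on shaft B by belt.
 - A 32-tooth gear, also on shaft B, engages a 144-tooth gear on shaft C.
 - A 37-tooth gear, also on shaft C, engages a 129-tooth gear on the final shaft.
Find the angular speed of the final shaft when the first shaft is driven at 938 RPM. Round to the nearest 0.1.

the first shaft → shaft B (belt, 394/240): 938 ÷ 1.6417 = 571.37 RPM
shaft B → shaft C (gear mesh, 144/32): 571.37 ÷ 4.5 = 126.97 RPM
shaft C → the final shaft (gear mesh, 129/37): 126.97 ÷ 3.4865 = 36.418 RPM

36.4 RPM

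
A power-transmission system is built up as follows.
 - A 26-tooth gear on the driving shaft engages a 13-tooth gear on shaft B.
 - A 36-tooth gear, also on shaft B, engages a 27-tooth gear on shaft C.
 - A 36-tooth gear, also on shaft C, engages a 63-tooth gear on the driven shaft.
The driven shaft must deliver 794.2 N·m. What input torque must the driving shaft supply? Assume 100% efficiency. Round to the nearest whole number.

Overall ratio R = 0.5 × 0.75 × 1.75 = 0.65625.
Input torque = output torque / R = 794.2 / 0.65625 = 1210.2 N·m.

1210 N·m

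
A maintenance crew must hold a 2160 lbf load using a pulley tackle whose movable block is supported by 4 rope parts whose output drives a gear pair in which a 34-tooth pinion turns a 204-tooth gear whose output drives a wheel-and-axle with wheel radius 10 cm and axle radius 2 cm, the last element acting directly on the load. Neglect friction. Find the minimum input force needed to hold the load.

Block-and-tackle MA = number of supporting rope parts = 4.
Gear pair MA = 204/34 = 6.
Wheel-and-axle MA = R/r = 10/2 = 5.
Combined ideal MA = 4 × 6 × 5 = 120.
Effort = load / MA = 2160 / 120 = 18 lbf.

18 lbf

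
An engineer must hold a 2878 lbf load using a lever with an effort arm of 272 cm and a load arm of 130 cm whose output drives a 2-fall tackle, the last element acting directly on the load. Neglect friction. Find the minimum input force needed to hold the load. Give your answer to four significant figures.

Lever MA = effort arm / load arm = 272/130 = 2.0923.
Block-and-tackle MA = number of supporting rope parts = 2.
Combined ideal MA = 2.0923 × 2 = 4.1846.
Effort = load / MA = 2878 / 4.1846 = 687.76 lbf.

687.8 lbf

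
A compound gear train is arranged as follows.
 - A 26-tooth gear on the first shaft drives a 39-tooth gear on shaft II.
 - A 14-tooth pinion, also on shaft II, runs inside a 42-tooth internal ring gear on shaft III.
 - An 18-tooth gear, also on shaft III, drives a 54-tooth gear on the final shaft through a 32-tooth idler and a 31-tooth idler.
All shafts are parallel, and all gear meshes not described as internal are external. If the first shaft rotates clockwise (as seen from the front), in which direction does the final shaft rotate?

clockwise

the first shaft → shaft II: external mesh, 1 reversal → CCW.
shaft II → shaft III: internal mesh, same direction → CCW.
shaft III → the final shaft: driver → idler → idler → driven is 3 external meshes, 3 reversals → CW.
4 reversals in total — an even number — so the final shaft turns the same way as the first shaft.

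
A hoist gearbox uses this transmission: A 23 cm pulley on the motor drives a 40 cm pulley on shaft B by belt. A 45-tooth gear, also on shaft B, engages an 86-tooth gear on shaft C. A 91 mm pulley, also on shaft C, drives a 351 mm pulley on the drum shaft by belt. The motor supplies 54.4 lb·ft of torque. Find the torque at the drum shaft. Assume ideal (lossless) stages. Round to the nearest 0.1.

697.4 lb·ft

After the belt (40/23): 54.4 × 1.7391 = 94.609 lb·ft
After the gear mesh (86/45): 94.609 × 1.9111 = 180.81 lb·ft
After the belt (351/91): 180.81 × 3.8571 = 697.4 lb·ft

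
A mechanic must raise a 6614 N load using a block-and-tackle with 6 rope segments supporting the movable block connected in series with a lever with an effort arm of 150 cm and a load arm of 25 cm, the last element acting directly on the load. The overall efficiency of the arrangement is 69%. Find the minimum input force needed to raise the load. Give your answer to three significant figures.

Block-and-tackle MA = number of supporting rope parts = 6.
Lever MA = effort arm / load arm = 150/25 = 6.
Combined ideal MA = 6 × 6 = 36.
Actual MA = 36 × 0.69 = 24.84.
Effort = load / actual MA = 6614 / 24.84 = 266.26 N.

266 N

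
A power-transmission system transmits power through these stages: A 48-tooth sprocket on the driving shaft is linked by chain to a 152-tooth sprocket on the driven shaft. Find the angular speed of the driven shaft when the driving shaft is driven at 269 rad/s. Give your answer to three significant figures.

84.9 rad/s

Chain: ratio = 152/48 = 3.1667, so the driven shaft turns at 269 / 3.1667 = 84.947 rad/s.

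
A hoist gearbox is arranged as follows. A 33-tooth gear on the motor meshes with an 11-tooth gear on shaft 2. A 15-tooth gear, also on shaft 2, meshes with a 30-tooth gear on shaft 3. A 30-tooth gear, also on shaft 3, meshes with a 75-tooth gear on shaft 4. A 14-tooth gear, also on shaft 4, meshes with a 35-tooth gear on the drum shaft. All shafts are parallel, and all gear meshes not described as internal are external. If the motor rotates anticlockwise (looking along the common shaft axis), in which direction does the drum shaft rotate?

anticlockwise

the motor → shaft 2: external mesh, 1 reversal → CW.
shaft 2 → shaft 3: external mesh, 1 reversal → CCW.
shaft 3 → shaft 4: external mesh, 1 reversal → CW.
shaft 4 → the drum shaft: external mesh, 1 reversal → CCW.
4 reversals in total — an even number — so the drum shaft turns the same way as the motor.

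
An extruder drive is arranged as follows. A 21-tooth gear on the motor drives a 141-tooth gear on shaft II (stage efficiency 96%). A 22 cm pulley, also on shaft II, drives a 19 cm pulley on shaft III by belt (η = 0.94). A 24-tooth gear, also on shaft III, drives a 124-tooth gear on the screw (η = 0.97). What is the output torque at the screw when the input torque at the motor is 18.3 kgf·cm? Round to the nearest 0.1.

After the gear mesh (141/21): 18.3 × 6.7143 × 0.96 = 117.96 kgf·cm
After the belt (19/22): 117.96 × 0.86364 × 0.94 = 95.759 kgf·cm
After the gear mesh (124/24): 95.759 × 5.1667 × 0.97 = 479.91 kgf·cm

479.9 kgf·cm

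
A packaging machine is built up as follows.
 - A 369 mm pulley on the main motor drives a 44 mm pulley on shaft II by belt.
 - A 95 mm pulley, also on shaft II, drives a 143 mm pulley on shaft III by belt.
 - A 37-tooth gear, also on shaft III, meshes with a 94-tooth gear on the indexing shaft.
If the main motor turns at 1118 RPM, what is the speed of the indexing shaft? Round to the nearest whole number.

belt 44/369 = 0.11924 → 1118/0.11924 = 9376 RPM
belt 143/95 = 1.5053 → 9376/1.5053 = 6228.8 RPM
gear mesh 94/37 = 2.5405 → 6228.8/2.5405 = 2451.8 RPM

2452 RPM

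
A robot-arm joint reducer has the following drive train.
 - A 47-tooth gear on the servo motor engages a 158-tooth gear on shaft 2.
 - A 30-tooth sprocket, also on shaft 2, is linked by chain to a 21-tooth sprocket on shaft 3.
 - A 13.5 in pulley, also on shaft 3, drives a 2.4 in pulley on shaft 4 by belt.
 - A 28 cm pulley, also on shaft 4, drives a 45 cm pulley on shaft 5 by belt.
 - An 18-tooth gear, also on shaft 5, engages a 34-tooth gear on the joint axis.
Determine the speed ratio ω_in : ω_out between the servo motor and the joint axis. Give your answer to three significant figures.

1.27

Each stage contributes driven/driver: gear mesh 158/47 = 3.3617, chain 21/30 = 0.7, belt 2.4/13.5 = 0.17778, belt 45/28 = 1.6071, gear mesh 34/18 = 1.8889.
Overall: 3.3617 × 0.7 × 0.17778 × 1.6071 × 1.8889 = 1.27.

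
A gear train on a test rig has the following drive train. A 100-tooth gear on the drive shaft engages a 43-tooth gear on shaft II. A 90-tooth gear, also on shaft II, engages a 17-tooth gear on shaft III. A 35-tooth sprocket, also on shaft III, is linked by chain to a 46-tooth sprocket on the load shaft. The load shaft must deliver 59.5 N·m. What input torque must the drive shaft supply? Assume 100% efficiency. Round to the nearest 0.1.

Overall ratio R = 0.43 × 0.18889 × 1.3143 = 0.10675.
Input torque = output torque / R = 59.5 / 0.10675 = 557.38 N·m.

557.4 N·m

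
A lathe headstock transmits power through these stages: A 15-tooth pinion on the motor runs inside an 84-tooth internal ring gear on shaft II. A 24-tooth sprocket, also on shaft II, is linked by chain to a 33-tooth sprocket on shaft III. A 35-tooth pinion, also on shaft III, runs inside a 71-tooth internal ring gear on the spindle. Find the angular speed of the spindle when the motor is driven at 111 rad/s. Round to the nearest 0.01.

7.11 rad/s

internal gear 84/15 = 5.6 → 111/5.6 = 19.821 rad/s
chain 33/24 = 1.375 → 19.821/1.375 = 14.416 rad/s
internal gear 71/35 = 2.0286 → 14.416/2.0286 = 7.1063 rad/s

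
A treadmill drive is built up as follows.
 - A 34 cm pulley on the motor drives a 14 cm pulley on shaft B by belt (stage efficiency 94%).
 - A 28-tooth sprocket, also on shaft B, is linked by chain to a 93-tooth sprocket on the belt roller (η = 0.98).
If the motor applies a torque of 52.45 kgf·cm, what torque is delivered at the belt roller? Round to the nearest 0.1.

66.1 kgf·cm

After the belt (14/34): 52.45 × 0.41176 × 0.94 = 20.301 kgf·cm
After the chain (93/28): 20.301 × 3.3214 × 0.98 = 66.081 kgf·cm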